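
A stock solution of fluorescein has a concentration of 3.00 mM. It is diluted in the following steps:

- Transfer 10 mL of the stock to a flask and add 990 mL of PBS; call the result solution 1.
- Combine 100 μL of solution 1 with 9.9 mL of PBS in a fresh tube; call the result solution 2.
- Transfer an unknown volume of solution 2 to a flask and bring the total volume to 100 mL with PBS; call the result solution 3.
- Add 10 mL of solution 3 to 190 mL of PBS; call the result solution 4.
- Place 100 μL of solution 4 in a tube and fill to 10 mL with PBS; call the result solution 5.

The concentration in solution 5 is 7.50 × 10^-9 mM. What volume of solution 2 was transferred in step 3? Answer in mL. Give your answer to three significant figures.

Step 1: 10 mL + 990 mL = 1000 mL total → factor 1000/10 = 100
Step 2: 100 μL + 9.9 mL = 10000 μL total → factor 10000/100 = 100
Step 3: v brought to 100 mL → factor = 100 mL/v
Step 4: 10 mL + 190 mL = 200 mL total → factor 200/10 = 20
Step 5: 100 μL brought to 10 mL → factor 10000/100 = 100
Product of known-step factors = 2 × 10^7
Overall factor = 3.00 mM / (7.50 × 10^-9 mM) = 4 × 10^8
Step-3 factor = 4 × 10^8 / 2 × 10^7 = 20
v = 100 mL / 20 = 5.00 mL

5.00 mL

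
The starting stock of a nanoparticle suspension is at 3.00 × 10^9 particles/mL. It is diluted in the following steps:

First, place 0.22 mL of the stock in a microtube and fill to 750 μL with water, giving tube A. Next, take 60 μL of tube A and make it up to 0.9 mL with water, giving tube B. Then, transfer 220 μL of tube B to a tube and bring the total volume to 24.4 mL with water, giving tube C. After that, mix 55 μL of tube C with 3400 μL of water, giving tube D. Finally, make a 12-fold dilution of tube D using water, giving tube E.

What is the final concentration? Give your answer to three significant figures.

702 particles/mL

Step 1: 0.22 mL brought to 750 μL → factor 0.75/0.22 = 3.4091
Step 2: 60 μL brought to 0.9 mL → factor 900/60 = 15
Step 3: 220 μL brought to 24.4 mL → factor 24400/220 = 110.91
Step 4: 55 μL + 3400 μL = 3455 μL total → factor 3455/55 = 62.818
Step 5: 12-fold → factor 12
Overall dilution factor = 3.4091 × 15 × 110.91 × 62.818 × 12 = 4.2753 × 10^6
Final = 3.00 × 10^9 particles/mL / 4.2753 × 10^6 = 702 particles/mL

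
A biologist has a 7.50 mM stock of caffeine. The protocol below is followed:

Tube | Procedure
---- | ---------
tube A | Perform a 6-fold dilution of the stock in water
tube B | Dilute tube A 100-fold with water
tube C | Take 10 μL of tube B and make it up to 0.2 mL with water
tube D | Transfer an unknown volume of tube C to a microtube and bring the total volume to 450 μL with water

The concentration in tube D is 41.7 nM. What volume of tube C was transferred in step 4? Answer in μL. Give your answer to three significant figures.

Step 1: 6-fold → factor 6
Step 2: 100-fold → factor 100
Step 3: 10 μL brought to 0.2 mL → factor 200/10 = 20
Step 4: v brought to 450 μL → factor = 450 μL/v
Product of known-step factors = 12000
Overall factor = 7.50 mM / (41.7 nM) = 1.7986 × 10^5
Step-4 factor = 1.7986 × 10^5 / 12000 = 14.988
v = 450 μL / 14.988 = 30.0 μL

30.0 μL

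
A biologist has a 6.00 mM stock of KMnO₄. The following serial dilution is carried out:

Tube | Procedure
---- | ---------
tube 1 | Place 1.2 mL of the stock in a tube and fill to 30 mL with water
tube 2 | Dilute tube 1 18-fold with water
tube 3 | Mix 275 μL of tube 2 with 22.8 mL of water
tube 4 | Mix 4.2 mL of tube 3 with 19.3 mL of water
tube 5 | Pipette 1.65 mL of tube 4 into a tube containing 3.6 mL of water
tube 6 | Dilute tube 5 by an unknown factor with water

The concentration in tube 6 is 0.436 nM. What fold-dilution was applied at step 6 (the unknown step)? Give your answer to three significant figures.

Step 1: 1.2 mL brought to 30 mL → factor 30/1.2 = 25
Step 2: 18-fold → factor 18
Step 3: 275 μL + 22.8 mL = 23075 μL total → factor 23075/275 = 83.909
Step 4: 4.2 mL + 19.3 mL = 23.5 mL total → factor 23.5/4.2 = 5.5952
Step 5: 1.65 mL + 3.6 mL = 5.25 mL total → factor 5.25/1.65 = 3.1818
Step 6: unknown factor x
Product of known-step factors = 6.7223 × 10^5
Overall factor = 6.00 mM / (0.436 nM) = 1.3761 × 10^7
x = 1.3761 × 10^7 / 6.7223 × 10^5 = 20.5

20.5-fold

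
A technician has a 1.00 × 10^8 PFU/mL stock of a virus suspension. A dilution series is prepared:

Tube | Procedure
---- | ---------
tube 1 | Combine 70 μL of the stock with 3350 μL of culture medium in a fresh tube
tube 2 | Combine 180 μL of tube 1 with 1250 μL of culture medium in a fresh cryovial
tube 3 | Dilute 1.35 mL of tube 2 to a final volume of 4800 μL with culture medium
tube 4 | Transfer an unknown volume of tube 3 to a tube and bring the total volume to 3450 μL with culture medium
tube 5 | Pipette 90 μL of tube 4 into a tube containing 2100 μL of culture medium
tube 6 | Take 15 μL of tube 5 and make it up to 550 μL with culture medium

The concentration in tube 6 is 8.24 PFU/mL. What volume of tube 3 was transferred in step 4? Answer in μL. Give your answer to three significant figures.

Step 1: 70 μL + 3350 μL = 3420 μL total → factor 3420/70 = 48.857
Step 2: 180 μL + 1250 μL = 1430 μL total → factor 1430/180 = 7.9444
Step 3: 1.35 mL brought to 4800 μL → factor 4.8/1.35 = 3.5556
Step 4: v brought to 3450 μL → factor = 3450 μL/v
Step 5: 90 μL + 2100 μL = 2190 μL total → factor 2190/90 = 24.333
Step 6: 15 μL brought to 550 μL → factor 550/15 = 36.667
Product of known-step factors = 1.2313 × 10^6
Overall factor = 1.00 × 10^8 PFU/mL / (8.24 PFU/mL) = 1.2136 × 10^7
Step-4 factor = 1.2136 × 10^7 / 1.2313 × 10^6 = 9.856
v = 3450 μL / 9.856 = 350 μL

350 μL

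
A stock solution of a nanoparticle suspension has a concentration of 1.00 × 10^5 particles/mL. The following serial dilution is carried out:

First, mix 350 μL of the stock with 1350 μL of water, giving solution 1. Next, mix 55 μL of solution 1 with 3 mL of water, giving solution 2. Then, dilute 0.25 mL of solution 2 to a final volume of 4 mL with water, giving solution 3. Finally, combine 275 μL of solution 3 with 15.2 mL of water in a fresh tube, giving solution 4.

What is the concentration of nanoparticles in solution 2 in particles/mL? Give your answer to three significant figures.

Step 1: 350 μL + 1350 μL = 1700 μL total → factor 1700/350 = 4.8571
Step 2: 55 μL + 3 mL = 3055 μL total → factor 3055/55 = 55.545
Dilution factor through solution 2 = 4.8571 × 55.545 = 269.79
[solution 2] = 1.00 × 10^5 particles/mL / 269.79 = 371 particles/mL

371 particles/mL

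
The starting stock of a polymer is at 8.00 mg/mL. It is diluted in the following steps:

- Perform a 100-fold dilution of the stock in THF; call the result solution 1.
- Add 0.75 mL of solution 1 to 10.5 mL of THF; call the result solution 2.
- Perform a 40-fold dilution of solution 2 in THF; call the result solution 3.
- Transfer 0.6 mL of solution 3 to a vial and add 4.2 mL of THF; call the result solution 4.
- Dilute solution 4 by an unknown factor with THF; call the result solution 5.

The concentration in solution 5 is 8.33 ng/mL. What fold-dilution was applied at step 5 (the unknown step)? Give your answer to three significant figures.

2.00-fold

Step 1: 100-fold → factor 100
Step 2: 0.75 mL + 10.5 mL = 11.25 mL total → factor 11.25/0.75 = 15
Step 3: 40-fold → factor 40
Step 4: 0.6 mL + 4.2 mL = 4.8 mL total → factor 4.8/0.6 = 8
Step 5: unknown factor x
Product of known-step factors = 4.8 × 10^5
Overall factor = 8.00 mg/mL / (8.33 ng/mL) = 9.6038 × 10^5
x = 9.6038 × 10^5 / 4.8 × 10^5 = 2.00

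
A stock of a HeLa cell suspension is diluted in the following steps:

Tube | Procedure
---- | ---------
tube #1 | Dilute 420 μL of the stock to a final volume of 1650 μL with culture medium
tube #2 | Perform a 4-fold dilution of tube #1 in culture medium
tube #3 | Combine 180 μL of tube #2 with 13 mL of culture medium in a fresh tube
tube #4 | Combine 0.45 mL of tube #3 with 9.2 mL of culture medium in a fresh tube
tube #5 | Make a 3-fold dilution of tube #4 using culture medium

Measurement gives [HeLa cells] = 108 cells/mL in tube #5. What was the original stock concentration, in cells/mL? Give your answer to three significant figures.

Step 1: 420 μL brought to 1650 μL → factor 1650/420 = 3.9286
Step 2: 4-fold → factor 4
Step 3: 180 μL + 13 mL = 13180 μL total → factor 13180/180 = 73.222
Step 4: 0.45 mL + 9.2 mL = 9.65 mL total → factor 9.65/0.45 = 21.444
Step 5: 3-fold → factor 3
Overall dilution factor = 3.9286 × 4 × 73.222 × 21.444 × 3 = 74024
Stock = 108 cells/mL × 74024 = 7.99 × 10^6 cells/mL

7.99 × 10^6 cells/mL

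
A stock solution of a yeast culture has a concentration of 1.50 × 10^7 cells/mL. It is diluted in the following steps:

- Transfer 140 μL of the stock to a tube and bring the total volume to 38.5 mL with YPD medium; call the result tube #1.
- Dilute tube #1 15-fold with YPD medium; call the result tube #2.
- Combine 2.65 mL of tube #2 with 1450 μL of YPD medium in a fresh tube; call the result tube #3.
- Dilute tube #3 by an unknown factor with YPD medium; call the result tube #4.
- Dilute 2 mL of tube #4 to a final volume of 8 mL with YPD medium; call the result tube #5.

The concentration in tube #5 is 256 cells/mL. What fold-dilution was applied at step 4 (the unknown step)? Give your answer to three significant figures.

Step 1: 140 μL brought to 38.5 mL → factor 38500/140 = 275
Step 2: 15-fold → factor 15
Step 3: 2.65 mL + 1450 μL = 4.1 mL total → factor 4.1/2.65 = 1.5472
Step 4: unknown factor x
Step 5: 2 mL brought to 8 mL → factor 8/2 = 4
Product of known-step factors = 25528
Overall factor = 1.50 × 10^7 cells/mL / (256 cells/mL) = 58594
x = 58594 / 25528 = 2.30

2.30-fold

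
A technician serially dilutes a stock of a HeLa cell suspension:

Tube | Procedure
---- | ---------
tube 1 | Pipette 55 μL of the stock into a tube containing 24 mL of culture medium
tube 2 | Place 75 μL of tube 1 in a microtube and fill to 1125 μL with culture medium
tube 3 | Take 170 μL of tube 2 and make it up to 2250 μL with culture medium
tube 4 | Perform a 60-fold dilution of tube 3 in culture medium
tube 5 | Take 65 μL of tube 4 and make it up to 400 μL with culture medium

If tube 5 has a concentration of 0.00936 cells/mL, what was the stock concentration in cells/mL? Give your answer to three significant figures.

Step 1: 55 μL + 24 mL = 24055 μL total → factor 24055/55 = 437.36
Step 2: 75 μL brought to 1125 μL → factor 1125/75 = 15
Step 3: 170 μL brought to 2250 μL → factor 2250/170 = 13.235
Step 4: 60-fold → factor 60
Step 5: 65 μL brought to 400 μL → factor 400/65 = 6.1538
Overall dilution factor = 437.36 × 15 × 13.235 × 60 × 6.1538 = 3.206 × 10^7
Stock = 0.00936 cells/mL × 3.206 × 10^7 = 3.00 × 10^5 cells/mL

3.00 × 10^5 cells/mL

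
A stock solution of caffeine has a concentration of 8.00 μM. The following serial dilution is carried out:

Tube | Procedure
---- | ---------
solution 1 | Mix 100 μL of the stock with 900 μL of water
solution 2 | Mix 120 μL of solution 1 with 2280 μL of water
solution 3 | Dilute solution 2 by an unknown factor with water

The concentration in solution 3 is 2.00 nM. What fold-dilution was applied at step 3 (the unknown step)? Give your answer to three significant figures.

20.0-fold

Step 1: 100 μL + 900 μL = 1000 μL total → factor 1000/100 = 10
Step 2: 120 μL + 2280 μL = 2400 μL total → factor 2400/120 = 20
Step 3: unknown factor x
Product of known-step factors = 200
Overall factor = 8.00 μM / (2.00 nM) = 4000
x = 4000 / 200 = 20.0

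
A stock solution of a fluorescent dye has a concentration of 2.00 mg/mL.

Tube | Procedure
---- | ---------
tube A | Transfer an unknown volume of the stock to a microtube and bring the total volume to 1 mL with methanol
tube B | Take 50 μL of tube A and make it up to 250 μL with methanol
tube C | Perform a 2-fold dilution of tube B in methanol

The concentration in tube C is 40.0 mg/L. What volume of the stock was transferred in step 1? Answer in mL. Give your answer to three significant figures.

Step 1: v brought to 1 mL → factor = 1 mL/v
Step 2: 50 μL brought to 250 μL → factor 250/50 = 5
Step 3: 2-fold → factor 2
Product of known-step factors = 10
Overall factor = 2.00 mg/mL / (40.0 mg/L) = 50
Step-1 factor = 50 / 10 = 5
v = 1 mL / 5 = 0.200 mL

0.200 mL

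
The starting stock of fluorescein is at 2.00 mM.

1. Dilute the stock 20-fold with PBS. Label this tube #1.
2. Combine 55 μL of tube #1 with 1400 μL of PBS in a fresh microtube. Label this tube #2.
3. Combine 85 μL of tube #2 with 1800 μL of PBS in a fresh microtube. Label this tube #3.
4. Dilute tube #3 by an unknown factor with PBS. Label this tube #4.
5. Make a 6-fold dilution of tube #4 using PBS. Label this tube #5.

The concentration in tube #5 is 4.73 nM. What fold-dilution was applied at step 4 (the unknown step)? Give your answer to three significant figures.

Step 1: 20-fold → factor 20
Step 2: 55 μL + 1400 μL = 1455 μL total → factor 1455/55 = 26.455
Step 3: 85 μL + 1800 μL = 1885 μL total → factor 1885/85 = 22.176
Step 4: unknown factor x
Step 5: 6-fold → factor 6
Product of known-step factors = 70400
Overall factor = 2.00 mM / (4.73 nM) = 4.2283 × 10^5
x = 4.2283 × 10^5 / 70400 = 6.01

6.01-fold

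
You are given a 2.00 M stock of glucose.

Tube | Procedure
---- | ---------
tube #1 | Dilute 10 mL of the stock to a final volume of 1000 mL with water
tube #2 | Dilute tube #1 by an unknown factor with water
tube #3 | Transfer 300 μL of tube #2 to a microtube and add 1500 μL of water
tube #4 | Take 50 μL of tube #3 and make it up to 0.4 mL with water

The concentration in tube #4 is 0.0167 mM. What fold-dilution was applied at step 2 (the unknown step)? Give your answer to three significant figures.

Step 1: 10 mL brought to 1000 mL → factor 1000/10 = 100
Step 2: unknown factor x
Step 3: 300 μL + 1500 μL = 1800 μL total → factor 1800/300 = 6
Step 4: 50 μL brought to 0.4 mL → factor 400/50 = 8
Product of known-step factors = 4800
Overall factor = 2.00 M / (0.0167 mM) = 1.1976 × 10^5
x = 1.1976 × 10^5 / 4800 = 25.0

25.0-fold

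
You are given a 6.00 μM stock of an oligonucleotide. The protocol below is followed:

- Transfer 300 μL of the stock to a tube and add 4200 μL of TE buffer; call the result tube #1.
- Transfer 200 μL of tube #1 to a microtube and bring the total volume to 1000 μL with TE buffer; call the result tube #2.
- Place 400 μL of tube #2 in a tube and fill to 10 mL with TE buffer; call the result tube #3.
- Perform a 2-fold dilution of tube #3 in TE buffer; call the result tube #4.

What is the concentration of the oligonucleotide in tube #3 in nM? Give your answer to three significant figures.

Step 1: 300 μL + 4200 μL = 4500 μL total → factor 4500/300 = 15
Step 2: 200 μL brought to 1000 μL → factor 1000/200 = 5
Step 3: 400 μL brought to 10 mL → factor 10000/400 = 25
Dilution factor through tube #3 = 15 × 5 × 25 = 1875
[tube #3] = 6.00 μM / 1875 = 0.003200 μM = 3.20 nM

3.20 nM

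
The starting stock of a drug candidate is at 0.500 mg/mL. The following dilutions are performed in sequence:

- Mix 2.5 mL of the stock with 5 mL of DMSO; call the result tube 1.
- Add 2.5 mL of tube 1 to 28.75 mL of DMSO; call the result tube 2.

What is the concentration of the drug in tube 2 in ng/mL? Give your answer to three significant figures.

Step 1: 2.5 mL + 5 mL = 7.5 mL total → factor 7.5/2.5 = 3
Step 2: 2.5 mL + 28.75 mL = 31.25 mL total → factor 31.25/2.5 = 12.5
Overall dilution factor = 3 × 12.5 = 37.5
Final = 0.500 mg/mL / 37.5 = 0.01333 mg/mL = 1.33 × 10^4 ng/mL

1.33 × 10^4 ng/mL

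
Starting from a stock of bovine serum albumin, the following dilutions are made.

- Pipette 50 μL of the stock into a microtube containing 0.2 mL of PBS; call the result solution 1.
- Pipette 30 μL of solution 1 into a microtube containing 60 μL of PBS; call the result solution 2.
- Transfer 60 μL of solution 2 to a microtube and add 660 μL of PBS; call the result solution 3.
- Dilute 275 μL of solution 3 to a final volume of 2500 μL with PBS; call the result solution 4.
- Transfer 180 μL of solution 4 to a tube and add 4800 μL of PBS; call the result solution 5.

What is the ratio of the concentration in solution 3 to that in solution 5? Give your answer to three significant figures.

Step 1: 50 μL + 0.2 mL = 250 μL total → factor 250/50 = 5
Step 2: 30 μL + 60 μL = 90 μL total → factor 90/30 = 3
Step 3: 60 μL + 660 μL = 720 μL total → factor 720/60 = 12
Step 4: 275 μL brought to 2500 μL → factor 2500/275 = 9.0909
Step 5: 180 μL + 4800 μL = 4980 μL total → factor 4980/180 = 27.667
Dilution factor to solution 3 = 180; to solution 5 = 45273
[solution 3]/[solution 5] = (factor to solution 5)/(factor to solution 3) = 45273/180 = 252

252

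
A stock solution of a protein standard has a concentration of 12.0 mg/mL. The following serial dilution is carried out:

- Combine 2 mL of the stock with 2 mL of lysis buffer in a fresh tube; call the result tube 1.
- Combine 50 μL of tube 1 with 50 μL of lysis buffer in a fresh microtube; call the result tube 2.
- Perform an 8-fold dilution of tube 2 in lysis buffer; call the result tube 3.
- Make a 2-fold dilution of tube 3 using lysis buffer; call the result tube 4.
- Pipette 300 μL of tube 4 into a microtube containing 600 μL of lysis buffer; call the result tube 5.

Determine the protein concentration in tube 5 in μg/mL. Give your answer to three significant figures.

Step 1: 2 mL + 2 mL = 4 mL total → factor 4/2 = 2
Step 2: 50 μL + 50 μL = 100 μL total → factor 100/50 = 2
Step 3: 8-fold → factor 8
Step 4: 2-fold → factor 2
Step 5: 300 μL + 600 μL = 900 μL total → factor 900/300 = 3
Overall dilution factor = 2 × 2 × 8 × 2 × 3 = 192
Final = 12.0 mg/mL / 192 = 0.06250 mg/mL = 62.5 μg/mL

62.5 μg/mL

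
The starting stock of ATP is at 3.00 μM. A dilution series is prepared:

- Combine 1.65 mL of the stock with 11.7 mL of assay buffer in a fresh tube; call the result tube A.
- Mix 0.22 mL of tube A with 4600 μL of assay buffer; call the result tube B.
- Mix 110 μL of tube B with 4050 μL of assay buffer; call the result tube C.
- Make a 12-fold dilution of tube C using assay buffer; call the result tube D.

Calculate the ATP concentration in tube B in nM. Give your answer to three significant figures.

16.9 nM

Step 1: 1.65 mL + 11.7 mL = 13.35 mL total → factor 13.35/1.65 = 8.0909
Step 2: 0.22 mL + 4600 μL = 4.82 mL total → factor 4.82/0.22 = 21.909
Dilution factor through tube B = 8.0909 × 21.909 = 177.26
[tube B] = 3.00 μM / 177.26 = 0.01692 μM = 16.9 nM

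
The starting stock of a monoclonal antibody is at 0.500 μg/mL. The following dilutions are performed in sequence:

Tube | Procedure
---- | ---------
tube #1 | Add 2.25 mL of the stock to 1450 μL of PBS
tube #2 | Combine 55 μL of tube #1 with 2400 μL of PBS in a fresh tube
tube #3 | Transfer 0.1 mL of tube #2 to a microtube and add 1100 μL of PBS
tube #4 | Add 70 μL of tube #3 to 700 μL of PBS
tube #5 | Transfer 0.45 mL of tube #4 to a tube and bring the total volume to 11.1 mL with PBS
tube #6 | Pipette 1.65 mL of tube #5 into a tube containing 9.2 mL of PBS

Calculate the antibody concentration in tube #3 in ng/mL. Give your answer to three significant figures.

Step 1: 2.25 mL + 1450 μL = 3.7 mL total → factor 3.7/2.25 = 1.6444
Step 2: 55 μL + 2400 μL = 2455 μL total → factor 2455/55 = 44.636
Step 3: 0.1 mL + 1100 μL = 1.2 mL total → factor 1.2/0.1 = 12
Dilution factor through tube #3 = 1.6444 × 44.636 × 12 = 880.82
[tube #3] = 0.500 μg/mL / 880.82 = 0.0005677 μg/mL = 0.568 ng/mL

0.568 ng/mL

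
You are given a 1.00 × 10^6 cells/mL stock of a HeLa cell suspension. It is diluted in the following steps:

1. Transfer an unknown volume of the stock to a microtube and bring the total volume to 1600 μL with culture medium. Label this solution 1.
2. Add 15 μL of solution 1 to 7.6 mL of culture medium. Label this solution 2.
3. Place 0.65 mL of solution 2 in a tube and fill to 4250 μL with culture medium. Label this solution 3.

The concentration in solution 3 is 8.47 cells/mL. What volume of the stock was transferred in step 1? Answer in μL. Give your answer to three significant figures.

45.0 μL

Step 1: v brought to 1600 μL → factor = 1600 μL/v
Step 2: 15 μL + 7.6 mL = 7615 μL total → factor 7615/15 = 507.67
Step 3: 0.65 mL brought to 4250 μL → factor 4.25/0.65 = 6.5385
Product of known-step factors = 3319.4
Overall factor = 1.00 × 10^6 cells/mL / (8.47 cells/mL) = 1.1806 × 10^5
Step-1 factor = 1.1806 × 10^5 / 3319.4 = 35.568
v = 1600 μL / 35.568 = 45.0 μL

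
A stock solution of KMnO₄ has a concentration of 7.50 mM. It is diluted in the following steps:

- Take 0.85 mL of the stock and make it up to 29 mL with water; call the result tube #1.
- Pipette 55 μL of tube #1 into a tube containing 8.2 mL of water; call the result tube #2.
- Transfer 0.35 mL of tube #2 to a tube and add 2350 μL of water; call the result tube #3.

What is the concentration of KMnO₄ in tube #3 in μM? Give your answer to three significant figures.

0.190 μM

Step 1: 0.85 mL brought to 29 mL → factor 29/0.85 = 34.118
Step 2: 55 μL + 8.2 mL = 8255 μL total → factor 8255/55 = 150.09
Step 3: 0.35 mL + 2350 μL = 2.7 mL total → factor 2.7/0.35 = 7.7143
Overall dilution factor = 34.118 × 150.09 × 7.7143 = 39503
Final = 7.50 mM / 39503 = 0.0001899 mM = 0.190 μM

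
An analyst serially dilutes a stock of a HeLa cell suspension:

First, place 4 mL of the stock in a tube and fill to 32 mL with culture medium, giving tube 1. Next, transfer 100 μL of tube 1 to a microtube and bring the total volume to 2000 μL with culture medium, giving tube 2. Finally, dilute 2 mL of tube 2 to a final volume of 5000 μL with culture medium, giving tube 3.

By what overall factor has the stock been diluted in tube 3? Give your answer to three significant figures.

Step 1: 4 mL brought to 32 mL → factor 32/4 = 8
Step 2: 100 μL brought to 2000 μL → factor 2000/100 = 20
Step 3: 2 mL brought to 5000 μL → factor 5/2 = 2.5
Overall dilution factor = 8 × 20 × 2.5 = 400

400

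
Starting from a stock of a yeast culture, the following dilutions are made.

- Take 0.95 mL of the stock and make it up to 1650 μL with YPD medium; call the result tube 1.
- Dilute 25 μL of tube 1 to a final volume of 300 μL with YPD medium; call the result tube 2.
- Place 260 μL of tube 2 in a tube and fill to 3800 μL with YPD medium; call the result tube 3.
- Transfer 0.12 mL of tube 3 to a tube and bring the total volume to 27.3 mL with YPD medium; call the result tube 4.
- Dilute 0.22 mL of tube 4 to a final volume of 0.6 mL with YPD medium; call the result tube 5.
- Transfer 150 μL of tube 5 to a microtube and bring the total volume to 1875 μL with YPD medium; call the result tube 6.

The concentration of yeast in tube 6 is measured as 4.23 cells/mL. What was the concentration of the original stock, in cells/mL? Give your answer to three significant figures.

9.99 × 10^6 cells/mL

Step 1: 0.95 mL brought to 1650 μL → factor 1.65/0.95 = 1.7368
Step 2: 25 μL brought to 300 μL → factor 300/25 = 12
Step 3: 260 μL brought to 3800 μL → factor 3800/260 = 14.615
Step 4: 0.12 mL brought to 27.3 mL → factor 27.3/0.12 = 227.5
Step 5: 0.22 mL brought to 0.6 mL → factor 0.6/0.22 = 2.7273
Step 6: 150 μL brought to 1875 μL → factor 1875/150 = 12.5
Overall dilution factor = 1.7368 × 12 × 14.615 × 227.5 × 2.7273 × 12.5 = 2.3625 × 10^6
Stock = 4.23 cells/mL × 2.3625 × 10^6 = 9.99 × 10^6 cells/mL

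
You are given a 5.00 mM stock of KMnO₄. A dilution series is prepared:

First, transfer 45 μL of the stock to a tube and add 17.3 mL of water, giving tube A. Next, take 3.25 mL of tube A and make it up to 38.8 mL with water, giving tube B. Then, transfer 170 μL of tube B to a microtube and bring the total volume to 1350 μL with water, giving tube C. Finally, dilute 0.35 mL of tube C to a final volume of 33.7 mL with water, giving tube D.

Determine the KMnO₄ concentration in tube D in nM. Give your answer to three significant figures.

Step 1: 45 μL + 17.3 mL = 17345 μL total → factor 17345/45 = 385.44
Step 2: 3.25 mL brought to 38.8 mL → factor 38.8/3.25 = 11.938
Step 3: 170 μL brought to 1350 μL → factor 1350/170 = 7.9412
Step 4: 0.35 mL brought to 33.7 mL → factor 33.7/0.35 = 96.286
Overall dilution factor = 385.44 × 11.938 × 7.9412 × 96.286 = 3.5185 × 10^6
Final = 5.00 mM / 3.5185 × 10^6 = 1.421 × 10^-6 mM = 1.42 nM

1.42 nM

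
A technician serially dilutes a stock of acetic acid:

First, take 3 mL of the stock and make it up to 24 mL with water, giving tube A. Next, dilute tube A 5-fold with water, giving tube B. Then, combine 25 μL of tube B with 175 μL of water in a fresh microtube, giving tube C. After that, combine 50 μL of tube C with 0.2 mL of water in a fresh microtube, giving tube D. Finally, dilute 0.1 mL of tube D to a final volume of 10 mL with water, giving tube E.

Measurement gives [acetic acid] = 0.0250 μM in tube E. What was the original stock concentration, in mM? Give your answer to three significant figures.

Step 1: 3 mL brought to 24 mL → factor 24/3 = 8
Step 2: 5-fold → factor 5
Step 3: 25 μL + 175 μL = 200 μL total → factor 200/25 = 8
Step 4: 50 μL + 0.2 mL = 250 μL total → factor 250/50 = 5
Step 5: 0.1 mL brought to 10 mL → factor 10/0.1 = 100
Overall dilution factor = 8 × 5 × 8 × 5 × 100 = 1.6 × 10^5
Stock = 0.0250 μM × 1.6 × 10^5 = 4000 μM = 4.00 mM

4.00 mM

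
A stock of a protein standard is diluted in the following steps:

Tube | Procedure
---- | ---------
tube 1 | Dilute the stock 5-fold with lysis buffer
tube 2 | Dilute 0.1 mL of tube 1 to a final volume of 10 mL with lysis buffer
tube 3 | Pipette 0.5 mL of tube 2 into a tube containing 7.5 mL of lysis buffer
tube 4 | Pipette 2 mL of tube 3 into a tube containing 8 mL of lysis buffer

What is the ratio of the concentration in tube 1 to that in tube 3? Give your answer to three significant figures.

Step 1: 5-fold → factor 5
Step 2: 0.1 mL brought to 10 mL → factor 10/0.1 = 100
Step 3: 0.5 mL + 7.5 mL = 8 mL total → factor 8/0.5 = 16
Dilution factor to tube 1 = 5; to tube 3 = 8000
[tube 1]/[tube 3] = (factor to tube 3)/(factor to tube 1) = 8000/5 = 1.60 × 10^3

1.60 × 10^3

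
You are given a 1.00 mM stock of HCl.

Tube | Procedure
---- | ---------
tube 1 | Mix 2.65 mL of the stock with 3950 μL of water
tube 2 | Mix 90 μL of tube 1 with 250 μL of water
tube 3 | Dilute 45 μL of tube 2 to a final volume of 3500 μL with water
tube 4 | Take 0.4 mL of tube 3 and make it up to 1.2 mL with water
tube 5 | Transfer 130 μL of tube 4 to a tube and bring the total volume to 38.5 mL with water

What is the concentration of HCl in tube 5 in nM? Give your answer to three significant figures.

Step 1: 2.65 mL + 3950 μL = 6.6 mL total → factor 6.6/2.65 = 2.4906
Step 2: 90 μL + 250 μL = 340 μL total → factor 340/90 = 3.7778
Step 3: 45 μL brought to 3500 μL → factor 3500/45 = 77.778
Step 4: 0.4 mL brought to 1.2 mL → factor 1.2/0.4 = 3
Step 5: 130 μL brought to 38.5 mL → factor 38500/130 = 296.15
Overall dilution factor = 2.4906 × 3.7778 × 77.778 × 3 × 296.15 = 6.5017 × 10^5
Final = 1.00 mM / 6.5017 × 10^5 = 1.538 × 10^-6 mM = 1.54 nM

1.54 nM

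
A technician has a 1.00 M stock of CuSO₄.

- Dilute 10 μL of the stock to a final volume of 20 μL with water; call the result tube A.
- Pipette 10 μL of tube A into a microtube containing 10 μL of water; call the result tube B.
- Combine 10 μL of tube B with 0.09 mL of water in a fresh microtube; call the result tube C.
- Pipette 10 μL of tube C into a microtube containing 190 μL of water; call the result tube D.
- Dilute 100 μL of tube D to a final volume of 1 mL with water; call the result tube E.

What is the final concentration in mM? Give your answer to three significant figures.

Step 1: 10 μL brought to 20 μL → factor 20/10 = 2
Step 2: 10 μL + 10 μL = 20 μL total → factor 20/10 = 2
Step 3: 10 μL + 0.09 mL = 100 μL total → factor 100/10 = 10
Step 4: 10 μL + 190 μL = 200 μL total → factor 200/10 = 20
Step 5: 100 μL brought to 1 mL → factor 1000/100 = 10
Overall dilution factor = 2 × 2 × 10 × 20 × 10 = 8000
Final = 1.00 M / 8000 = 0.0001250 M = 0.125 mM

0.125 mM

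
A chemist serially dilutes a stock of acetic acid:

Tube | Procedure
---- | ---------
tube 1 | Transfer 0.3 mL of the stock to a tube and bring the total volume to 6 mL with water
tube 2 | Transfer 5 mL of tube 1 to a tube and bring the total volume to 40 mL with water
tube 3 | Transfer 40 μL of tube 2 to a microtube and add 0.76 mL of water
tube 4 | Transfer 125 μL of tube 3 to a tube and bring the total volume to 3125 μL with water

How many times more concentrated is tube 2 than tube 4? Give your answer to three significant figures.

Step 1: 0.3 mL brought to 6 mL → factor 6/0.3 = 20
Step 2: 5 mL brought to 40 mL → factor 40/5 = 8
Step 3: 40 μL + 0.76 mL = 800 μL total → factor 800/40 = 20
Step 4: 125 μL brought to 3125 μL → factor 3125/125 = 25
Dilution factor to tube 2 = 160; to tube 4 = 80000
[tube 2]/[tube 4] = (factor to tube 4)/(factor to tube 2) = 80000/160 = 500

500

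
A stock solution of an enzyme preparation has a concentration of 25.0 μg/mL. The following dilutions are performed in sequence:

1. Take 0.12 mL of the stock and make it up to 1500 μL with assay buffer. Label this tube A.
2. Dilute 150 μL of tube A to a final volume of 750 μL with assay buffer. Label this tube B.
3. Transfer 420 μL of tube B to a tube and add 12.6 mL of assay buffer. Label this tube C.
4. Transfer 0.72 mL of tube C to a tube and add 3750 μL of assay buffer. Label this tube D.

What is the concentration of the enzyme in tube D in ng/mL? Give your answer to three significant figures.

2.08 ng/mL

Step 1: 0.12 mL brought to 1500 μL → factor 1.5/0.12 = 12.5
Step 2: 150 μL brought to 750 μL → factor 750/150 = 5
Step 3: 420 μL + 12.6 mL = 13020 μL total → factor 13020/420 = 31
Step 4: 0.72 mL + 3750 μL = 4.47 mL total → factor 4.47/0.72 = 6.2083
Overall dilution factor = 12.5 × 5 × 31 × 6.2083 = 12029
Final = 25.0 μg/mL / 12029 = 0.002078 μg/mL = 2.08 ng/mL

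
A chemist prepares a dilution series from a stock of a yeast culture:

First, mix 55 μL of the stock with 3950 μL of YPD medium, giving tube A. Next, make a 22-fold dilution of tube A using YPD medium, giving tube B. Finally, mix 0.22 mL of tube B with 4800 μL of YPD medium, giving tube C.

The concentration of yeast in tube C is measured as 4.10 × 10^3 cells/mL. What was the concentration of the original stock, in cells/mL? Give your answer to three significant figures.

Step 1: 55 μL + 3950 μL = 4005 μL total → factor 4005/55 = 72.818
Step 2: 22-fold → factor 22
Step 3: 0.22 mL + 4800 μL = 5.02 mL total → factor 5.02/0.22 = 22.818
Overall dilution factor = 72.818 × 22 × 22.818 = 36555
Stock = 4.10 × 10^3 cells/mL × 36555 = 1.50 × 10^8 cells/mL

1.50 × 10^8 cells/mL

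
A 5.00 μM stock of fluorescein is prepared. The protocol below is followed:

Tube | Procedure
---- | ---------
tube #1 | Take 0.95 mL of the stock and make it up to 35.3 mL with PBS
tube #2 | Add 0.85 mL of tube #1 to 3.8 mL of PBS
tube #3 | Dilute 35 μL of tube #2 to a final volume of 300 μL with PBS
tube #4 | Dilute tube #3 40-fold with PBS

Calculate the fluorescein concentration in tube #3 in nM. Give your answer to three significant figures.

2.87 nM

Step 1: 0.95 mL brought to 35.3 mL → factor 35.3/0.95 = 37.158
Step 2: 0.85 mL + 3.8 mL = 4.65 mL total → factor 4.65/0.85 = 5.4706
Step 3: 35 μL brought to 300 μL → factor 300/35 = 8.5714
Dilution factor through tube #3 = 37.158 × 5.4706 × 8.5714 = 1742.4
[tube #3] = 5.00 μM / 1742.4 = 0.002870 μM = 2.87 nM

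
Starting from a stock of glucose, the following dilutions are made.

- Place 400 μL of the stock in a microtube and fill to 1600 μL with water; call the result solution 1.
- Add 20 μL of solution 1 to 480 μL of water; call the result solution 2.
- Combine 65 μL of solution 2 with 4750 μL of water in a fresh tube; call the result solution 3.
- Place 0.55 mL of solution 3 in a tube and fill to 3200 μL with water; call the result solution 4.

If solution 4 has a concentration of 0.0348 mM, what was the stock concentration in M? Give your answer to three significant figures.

1.50 M

Step 1: 400 μL brought to 1600 μL → factor 1600/400 = 4
Step 2: 20 μL + 480 μL = 500 μL total → factor 500/20 = 25
Step 3: 65 μL + 4750 μL = 4815 μL total → factor 4815/65 = 74.077
Step 4: 0.55 mL brought to 3200 μL → factor 3.2/0.55 = 5.8182
Overall dilution factor = 4 × 25 × 74.077 × 5.8182 = 43099
Stock = 0.0348 mM × 43099 = 1500 mM = 1.50 M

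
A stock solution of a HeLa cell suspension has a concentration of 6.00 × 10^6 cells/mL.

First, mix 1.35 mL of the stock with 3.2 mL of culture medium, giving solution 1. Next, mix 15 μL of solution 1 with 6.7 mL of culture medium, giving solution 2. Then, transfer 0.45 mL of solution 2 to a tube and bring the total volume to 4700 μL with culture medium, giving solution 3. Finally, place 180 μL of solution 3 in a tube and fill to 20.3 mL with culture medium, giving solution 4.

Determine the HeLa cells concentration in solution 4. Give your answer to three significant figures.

Step 1: 1.35 mL + 3.2 mL = 4.55 mL total → factor 4.55/1.35 = 3.3704
Step 2: 15 μL + 6.7 mL = 6715 μL total → factor 6715/15 = 447.67
Step 3: 0.45 mL brought to 4700 μL → factor 4.7/0.45 = 10.444
Step 4: 180 μL brought to 20.3 mL → factor 20300/180 = 112.78
Overall dilution factor = 3.3704 × 447.67 × 10.444 × 112.78 = 1.7772 × 10^6
Final = 6.00 × 10^6 cells/mL / 1.7772 × 10^6 = 3.38 cells/mL

3.38 cells/mL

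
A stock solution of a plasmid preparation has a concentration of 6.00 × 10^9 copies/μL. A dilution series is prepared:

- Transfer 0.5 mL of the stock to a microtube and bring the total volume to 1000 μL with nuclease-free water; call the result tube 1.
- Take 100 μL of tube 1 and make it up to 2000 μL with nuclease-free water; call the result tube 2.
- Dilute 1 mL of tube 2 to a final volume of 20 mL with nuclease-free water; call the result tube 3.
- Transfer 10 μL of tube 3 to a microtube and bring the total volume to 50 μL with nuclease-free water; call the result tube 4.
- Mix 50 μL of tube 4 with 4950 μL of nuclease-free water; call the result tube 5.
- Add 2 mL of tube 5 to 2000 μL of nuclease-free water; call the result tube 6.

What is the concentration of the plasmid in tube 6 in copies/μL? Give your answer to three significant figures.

7.50 × 10^3 copies/μL

Step 1: 0.5 mL brought to 1000 μL → factor 1/0.5 = 2
Step 2: 100 μL brought to 2000 μL → factor 2000/100 = 20
Step 3: 1 mL brought to 20 mL → factor 20/1 = 20
Step 4: 10 μL brought to 50 μL → factor 50/10 = 5
Step 5: 50 μL + 4950 μL = 5000 μL total → factor 5000/50 = 100
Step 6: 2 mL + 2000 μL = 4 mL total → factor 4/2 = 2
Overall dilution factor = 2 × 20 × 20 × 5 × 100 × 2 = 8 × 10^5
Final = 6.00 × 10^9 copies/μL / 8 × 10^5 = 7.50 × 10^3 copies/μL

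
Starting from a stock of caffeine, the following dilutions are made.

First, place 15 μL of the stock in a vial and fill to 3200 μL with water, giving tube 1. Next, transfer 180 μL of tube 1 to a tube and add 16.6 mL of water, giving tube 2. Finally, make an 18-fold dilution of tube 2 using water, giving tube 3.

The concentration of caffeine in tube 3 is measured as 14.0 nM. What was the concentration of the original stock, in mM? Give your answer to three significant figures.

Step 1: 15 μL brought to 3200 μL → factor 3200/15 = 213.33
Step 2: 180 μL + 16.6 mL = 16780 μL total → factor 16780/180 = 93.222
Step 3: 18-fold → factor 18
Overall dilution factor = 213.33 × 93.222 × 18 = 3.5797 × 10^5
Stock = 14.0 nM × 3.5797 × 10^5 = 5.012 × 10^6 nM = 5.01 mM

5.01 mM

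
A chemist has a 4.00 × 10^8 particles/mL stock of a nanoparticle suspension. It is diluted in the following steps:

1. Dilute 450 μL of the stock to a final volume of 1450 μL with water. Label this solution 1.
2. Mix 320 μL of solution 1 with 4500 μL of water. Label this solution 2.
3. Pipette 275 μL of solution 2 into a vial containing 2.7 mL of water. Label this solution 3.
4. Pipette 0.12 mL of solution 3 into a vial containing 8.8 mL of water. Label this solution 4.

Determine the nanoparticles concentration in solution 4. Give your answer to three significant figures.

Step 1: 450 μL brought to 1450 μL → factor 1450/450 = 3.2222
Step 2: 320 μL + 4500 μL = 4820 μL total → factor 4820/320 = 15.062
Step 3: 275 μL + 2.7 mL = 2975 μL total → factor 2975/275 = 10.818
Step 4: 0.12 mL + 8.8 mL = 8.92 mL total → factor 8.92/0.12 = 74.333
Overall dilution factor = 3.2222 × 15.062 × 10.818 × 74.333 = 39029
Final = 4.00 × 10^8 particles/mL / 39029 = 1.02 × 10^4 particles/mL

1.02 × 10^4 particles/mL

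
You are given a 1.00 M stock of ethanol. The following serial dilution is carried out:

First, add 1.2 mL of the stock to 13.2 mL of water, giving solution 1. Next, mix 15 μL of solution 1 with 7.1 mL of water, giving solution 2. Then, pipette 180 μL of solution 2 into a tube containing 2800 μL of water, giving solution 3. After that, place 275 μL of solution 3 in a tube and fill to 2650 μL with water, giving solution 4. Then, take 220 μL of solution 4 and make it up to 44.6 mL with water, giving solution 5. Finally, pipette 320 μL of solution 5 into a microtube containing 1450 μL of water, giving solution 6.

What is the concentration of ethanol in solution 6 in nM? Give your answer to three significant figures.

Step 1: 1.2 mL + 13.2 mL = 14.4 mL total → factor 14.4/1.2 = 12
Step 2: 15 μL + 7.1 mL = 7115 μL total → factor 7115/15 = 474.33
Step 3: 180 μL + 2800 μL = 2980 μL total → factor 2980/180 = 16.556
Step 4: 275 μL brought to 2650 μL → factor 2650/275 = 9.6364
Step 5: 220 μL brought to 44.6 mL → factor 44600/220 = 202.73
Step 6: 320 μL + 1450 μL = 1770 μL total → factor 1770/320 = 5.5312
Overall dilution factor = 12 × 474.33 × 16.556 × 9.6364 × 202.73 × 5.5312 = 1.0183 × 10^9
Final = 1.00 M / 1.0183 × 10^9 = 9.821 × 10^-10 M = 0.982 nM

0.982 nM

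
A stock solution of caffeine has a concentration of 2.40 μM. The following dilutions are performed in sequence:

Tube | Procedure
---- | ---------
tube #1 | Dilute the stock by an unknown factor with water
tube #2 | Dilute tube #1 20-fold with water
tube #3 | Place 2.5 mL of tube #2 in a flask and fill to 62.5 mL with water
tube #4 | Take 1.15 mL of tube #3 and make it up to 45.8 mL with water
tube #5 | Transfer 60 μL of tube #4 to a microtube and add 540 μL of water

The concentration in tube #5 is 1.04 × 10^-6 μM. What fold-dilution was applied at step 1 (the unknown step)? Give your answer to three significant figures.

11.6-fold

Step 1: unknown factor x
Step 2: 20-fold → factor 20
Step 3: 2.5 mL brought to 62.5 mL → factor 62.5/2.5 = 25
Step 4: 1.15 mL brought to 45.8 mL → factor 45.8/1.15 = 39.826
Step 5: 60 μL + 540 μL = 600 μL total → factor 600/60 = 10
Product of known-step factors = 1.9913 × 10^5
Overall factor = 2.40 μM / (1.04 × 10^-6 μM) = 2.3077 × 10^6
x = 2.3077 × 10^6 / 1.9913 × 10^5 = 11.6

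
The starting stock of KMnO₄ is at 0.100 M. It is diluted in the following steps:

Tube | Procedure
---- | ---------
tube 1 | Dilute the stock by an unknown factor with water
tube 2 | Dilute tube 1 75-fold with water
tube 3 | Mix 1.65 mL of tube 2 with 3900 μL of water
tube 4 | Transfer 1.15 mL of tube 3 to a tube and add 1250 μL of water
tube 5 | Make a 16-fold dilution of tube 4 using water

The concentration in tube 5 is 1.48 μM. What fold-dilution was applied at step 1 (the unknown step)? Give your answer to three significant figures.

8.02-fold

Step 1: unknown factor x
Step 2: 75-fold → factor 75
Step 3: 1.65 mL + 3900 μL = 5.55 mL total → factor 5.55/1.65 = 3.3636
Step 4: 1.15 mL + 1250 μL = 2.4 mL total → factor 2.4/1.15 = 2.087
Step 5: 16-fold → factor 16
Product of known-step factors = 8423.7
Overall factor = 0.100 M / (1.48 μM) = 67568
x = 67568 / 8423.7 = 8.02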